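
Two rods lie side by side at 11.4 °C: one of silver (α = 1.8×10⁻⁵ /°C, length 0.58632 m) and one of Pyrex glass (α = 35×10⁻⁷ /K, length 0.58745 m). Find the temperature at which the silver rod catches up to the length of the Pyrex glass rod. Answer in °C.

L₁(1 + α₁ΔT) = L₂(1 + α₂ΔT) ⇒ ΔT = (L₂ − L₁)/(α₁L₁ − α₂L₂)
L₂ − L₁ = 0.58745 − 0.58632 = 1.13×10⁻³ m
α₁L₁ − α₂L₂ = 1.8×10⁻⁵×0.58632 − 35×10⁻⁷×0.58745 = 8.497685×10⁻⁶ m/K
ΔT = 1.13×10⁻³ / 8.497685×10⁻⁶ = 132.977 K
T = 11.4 + 132.977 = 144.377 °C

T = 144.4 °C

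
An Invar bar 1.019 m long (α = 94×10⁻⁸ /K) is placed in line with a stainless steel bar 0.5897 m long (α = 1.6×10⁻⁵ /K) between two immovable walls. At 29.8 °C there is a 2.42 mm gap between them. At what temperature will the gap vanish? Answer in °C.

T = 263 °C

α₁L₁ = 9.5786×10⁻⁷ m/K, α₂L₂ = 9.4352×10⁻⁶ m/K → total 1.039306×10⁻⁵ m/K
ΔT = g/(α₁L₁+α₂L₂) = 2.42×10⁻³ / 1.039306×10⁻⁵ = 232.85 K
T = 29.8 + 232.85 = 262.65 °C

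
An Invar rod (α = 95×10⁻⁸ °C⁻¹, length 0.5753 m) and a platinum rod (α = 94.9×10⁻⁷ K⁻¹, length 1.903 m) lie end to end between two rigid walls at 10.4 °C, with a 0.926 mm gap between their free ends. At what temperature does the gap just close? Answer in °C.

T = 60.2 °C

α₁L₁ = 5.46535×10⁻⁷ m/K, α₂L₂ = 1.805947×10⁻⁵ m/K → total 1.8606005×10⁻⁵ m/K
ΔT = g/(α₁L₁+α₂L₂) = 9.26×10⁻⁴ / 1.8606005×10⁻⁵ = 49.769 K
T = 10.4 + 49.769 = 60.169 °C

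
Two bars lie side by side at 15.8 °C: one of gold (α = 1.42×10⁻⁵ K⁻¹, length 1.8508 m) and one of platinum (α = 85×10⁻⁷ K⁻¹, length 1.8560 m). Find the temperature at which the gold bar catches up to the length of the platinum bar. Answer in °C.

T = 510.8 °C

Equal length when α₁L₁ΔT − α₂L₂ΔT = L₂ − L₁ = 5.20×10⁻³ m
α₁L₁ = 2.628136×10⁻⁵, α₂L₂ = 1.5776×10⁻⁵ → Δ(αL) = 1.050536×10⁻⁵ m/K
ΔT = 5.20×10⁻³ / 1.050536×10⁻⁵ = 494.985 K, so T = 15.8 + 494.985 = 510.785 °C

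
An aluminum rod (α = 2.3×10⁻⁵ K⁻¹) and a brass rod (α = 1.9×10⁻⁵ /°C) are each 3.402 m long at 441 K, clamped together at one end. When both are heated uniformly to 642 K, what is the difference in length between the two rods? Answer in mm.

ΔT = 201 K
aluminum: ΔL = 2.3×10⁻⁵ × 3.402 m × 201 = 1.5727×10⁻² m = 15.727 mm
brass: ΔL = 1.9×10⁻⁵ × 3.402 m × 201 = 1.2992×10⁻² m = 12.992 mm
difference = 15.727 − 12.992 = 2.735 mm

2.74 mm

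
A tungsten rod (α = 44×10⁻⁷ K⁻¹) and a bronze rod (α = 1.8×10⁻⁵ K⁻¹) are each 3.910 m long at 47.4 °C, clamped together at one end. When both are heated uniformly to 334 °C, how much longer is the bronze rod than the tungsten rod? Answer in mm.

15.2 mm

ΔT = 286.6 K
tungsten: ΔL = 44×10⁻⁷ × 3.910 m × 286.6 = 4.9307×10⁻³ m = 4.9307 mm
bronze: ΔL = 1.8×10⁻⁵ × 3.910 m × 286.6 = 2.0171×10⁻² m = 20.171 mm
difference = 20.171 − 4.9307 = 15.2403 mm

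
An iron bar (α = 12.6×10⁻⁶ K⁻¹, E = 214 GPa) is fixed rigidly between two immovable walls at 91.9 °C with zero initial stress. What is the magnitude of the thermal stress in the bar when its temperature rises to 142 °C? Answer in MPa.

Fully constrained: the free strain ε = αΔT is blocked, so σ = Eε = EαΔT.
|ΔT| = 50.1 K
σ = 214×10⁹ × 12.6×10⁻⁶ × 50.1 = 1.35×10⁸ Pa

σ = 135 MPa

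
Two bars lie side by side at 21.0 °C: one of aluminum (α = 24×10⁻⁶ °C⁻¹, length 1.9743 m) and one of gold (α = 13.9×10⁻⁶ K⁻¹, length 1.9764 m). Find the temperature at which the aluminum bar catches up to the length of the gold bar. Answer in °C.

T = 126.5 °C

Equal length when α₁L₁ΔT − α₂L₂ΔT = L₂ − L₁ = 2.10×10⁻³ m
α₁L₁ = 4.73832×10⁻⁵, α₂L₂ = 2.747196×10⁻⁵ → Δ(αL) = 1.991124×10⁻⁵ m/K
ΔT = 2.10×10⁻³ / 1.991124×10⁻⁵ = 105.468 K, so T = 21.0 + 105.468 = 126.468 °C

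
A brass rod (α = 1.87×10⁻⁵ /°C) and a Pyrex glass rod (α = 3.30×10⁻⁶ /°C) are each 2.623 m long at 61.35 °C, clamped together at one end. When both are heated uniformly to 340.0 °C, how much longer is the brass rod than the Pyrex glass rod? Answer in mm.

11.3 mm

ΔT = 278.65 K
brass: ΔL = 1.87×10⁻⁵ × 2.623 m × 278.65 = 1.3668×10⁻² m = 13.668 mm
Pyrex glass: ΔL = 3.30×10⁻⁶ × 2.623 m × 278.65 = 2.4120×10⁻³ m = 2.4120 mm
difference = 13.668 − 2.4120 = 11.256 mm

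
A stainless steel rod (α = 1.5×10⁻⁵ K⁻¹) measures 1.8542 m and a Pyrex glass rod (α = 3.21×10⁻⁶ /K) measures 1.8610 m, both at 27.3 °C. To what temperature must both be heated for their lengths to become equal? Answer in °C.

T = 338.7 °C

Equal length when α₁L₁ΔT − α₂L₂ΔT = L₂ − L₁ = 6.80×10⁻³ m
α₁L₁ = 2.7813×10⁻⁵, α₂L₂ = 5.97381×10⁻⁶ → Δ(αL) = 2.183919×10⁻⁵ m/K
ΔT = 6.80×10⁻³ / 2.183919×10⁻⁵ = 311.367 K, so T = 27.3 + 311.367 = 338.667 °C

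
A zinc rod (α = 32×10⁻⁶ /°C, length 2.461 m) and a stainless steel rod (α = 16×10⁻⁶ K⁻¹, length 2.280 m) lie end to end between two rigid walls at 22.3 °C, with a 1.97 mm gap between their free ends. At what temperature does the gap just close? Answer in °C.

Gap closes when ΔL₁ + ΔL₂ = 1.97 mm = 1.97×10⁻³ m
(α₁L₁ + α₂L₂)ΔT = g
α₁L₁ + α₂L₂ = 32×10⁻⁶×2.461 + 16×10⁻⁶×2.280 = 1.15232×10⁻⁴ m/K
ΔT = 1.97×10⁻³ / 1.15232×10⁻⁴ = 17.096 K
T = 22.3 + 17.096 = 39.396 °C

T = 39.4 °C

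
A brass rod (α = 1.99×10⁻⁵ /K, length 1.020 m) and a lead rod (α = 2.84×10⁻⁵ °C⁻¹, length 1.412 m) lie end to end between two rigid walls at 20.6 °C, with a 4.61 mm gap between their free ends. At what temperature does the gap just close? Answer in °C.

α₁L₁ = 2.0298×10⁻⁵ m/K, α₂L₂ = 4.01008×10⁻⁵ m/K → total 6.03988×10⁻⁵ m/K
ΔT = g/(α₁L₁+α₂L₂) = 4.61×10⁻³ / 6.03988×10⁻⁵ = 76.326 K
T = 20.6 + 76.326 = 96.926 °C

T = 96.9 °C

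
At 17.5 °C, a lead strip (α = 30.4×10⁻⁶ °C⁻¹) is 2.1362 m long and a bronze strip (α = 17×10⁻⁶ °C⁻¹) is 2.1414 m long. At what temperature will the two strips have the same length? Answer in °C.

T = 199.7 °C

Equal length when α₁L₁ΔT − α₂L₂ΔT = L₂ − L₁ = 5.20×10⁻³ m
α₁L₁ = 6.494048×10⁻⁵, α₂L₂ = 3.64038×10⁻⁵ → Δ(αL) = 2.853668×10⁻⁵ m/K
ΔT = 5.20×10⁻³ / 2.853668×10⁻⁵ = 182.222 K, so T = 17.5 + 182.222 = 199.722 °C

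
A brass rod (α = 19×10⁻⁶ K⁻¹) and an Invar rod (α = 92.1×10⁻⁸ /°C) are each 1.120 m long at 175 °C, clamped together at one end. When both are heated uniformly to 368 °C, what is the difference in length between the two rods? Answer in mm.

ΔT = 193 K
brass: ΔL = 19×10⁻⁶ × 1.120 m × 193 = 4.1070×10⁻³ m = 4.1070 mm
Invar: ΔL = 92.1×10⁻⁸ × 1.120 m × 193 = 1.9908×10⁻⁴ m = 0.19908 mm
difference = 4.1070 − 0.19908 = 3.90792 mm

3.91 mm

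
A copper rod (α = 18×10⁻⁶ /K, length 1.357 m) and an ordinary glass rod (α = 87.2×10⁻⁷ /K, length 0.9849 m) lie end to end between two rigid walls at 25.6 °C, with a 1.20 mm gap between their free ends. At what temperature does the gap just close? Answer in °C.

α₁L₁ = 2.4426×10⁻⁵ m/K, α₂L₂ = 8.588328×10⁻⁶ m/K → total 3.3014328×10⁻⁵ m/K
ΔT = g/(α₁L₁+α₂L₂) = 1.20×10⁻³ / 3.3014328×10⁻⁵ = 36.348 K
T = 25.6 + 36.348 = 61.948 °C

T = 61.9 °C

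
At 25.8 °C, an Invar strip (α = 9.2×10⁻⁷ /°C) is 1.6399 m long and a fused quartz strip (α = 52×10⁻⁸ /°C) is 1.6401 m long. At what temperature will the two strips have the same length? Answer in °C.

T = 330.7 °C

L₁(1 + α₁ΔT) = L₂(1 + α₂ΔT) ⇒ ΔT = (L₂ − L₁)/(α₁L₁ − α₂L₂)
L₂ − L₁ = 1.6401 − 1.6399 = 2.00×10⁻⁴ m
α₁L₁ − α₂L₂ = 9.2×10⁻⁷×1.6399 − 52×10⁻⁸×1.6401 = 6.55856×10⁻⁷ m/K
ΔT = 2.00×10⁻⁴ / 6.55856×10⁻⁷ = 304.945 K
T = 25.8 + 304.945 = 330.745 °C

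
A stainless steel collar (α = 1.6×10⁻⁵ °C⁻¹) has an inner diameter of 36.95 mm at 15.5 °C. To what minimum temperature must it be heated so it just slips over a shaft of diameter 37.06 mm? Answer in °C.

T = 202 °C

Required Δd = 37.06 − 36.95 = 0.11 mm
Δd = αd₀ΔT ⇒ ΔT = Δd/(αd₀) = 0.11 / (1.6×10⁻⁵ × 36.95) = 186.06 K
T_min = 15.5 + 186.06 = 201.56 °C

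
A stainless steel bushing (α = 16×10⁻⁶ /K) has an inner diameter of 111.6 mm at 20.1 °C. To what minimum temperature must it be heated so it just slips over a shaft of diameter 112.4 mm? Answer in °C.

T = 468 °C

Required Δd = 112.4 − 111.6 = 0.8 mm
Δd = αd₀ΔT ⇒ ΔT = Δd/(αd₀) = 0.8 / (16×10⁻⁶ × 111.6) = 448.03 K
T_min = 20.1 + 448.03 = 468.13 °C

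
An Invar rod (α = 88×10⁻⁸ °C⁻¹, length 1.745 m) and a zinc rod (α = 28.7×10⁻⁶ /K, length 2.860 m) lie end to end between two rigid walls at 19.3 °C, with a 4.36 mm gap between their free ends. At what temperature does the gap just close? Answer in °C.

α₁L₁ = 1.5356×10⁻⁶ m/K, α₂L₂ = 8.2082×10⁻⁵ m/K → total 8.36176×10⁻⁵ m/K
ΔT = g/(α₁L₁+α₂L₂) = 4.36×10⁻³ / 8.36176×10⁻⁵ = 52.142 K
T = 19.3 + 52.142 = 71.442 °C

T = 71.4 °C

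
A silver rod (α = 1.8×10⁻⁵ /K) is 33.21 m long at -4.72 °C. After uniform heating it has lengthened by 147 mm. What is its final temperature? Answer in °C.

ΔL = αL₀ΔT ⇒ ΔT = ΔL / (αL₀)
ΔT = 147×10⁻³ m / (1.8×10⁻⁵ × 33.21 m) = 245.91 K
T = -4.72 + 245.91 = 241.19 °C

T = 241 °C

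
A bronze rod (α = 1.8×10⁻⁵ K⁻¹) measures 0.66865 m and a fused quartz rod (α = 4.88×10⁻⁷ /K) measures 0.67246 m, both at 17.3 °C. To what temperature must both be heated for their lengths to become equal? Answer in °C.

Equal length when α₁L₁ΔT − α₂L₂ΔT = L₂ − L₁ = 3.81×10⁻³ m
α₁L₁ = 1.20357×10⁻⁵, α₂L₂ = 3.2816048×10⁻⁷ → Δ(αL) = 1.170753952×10⁻⁵ m/K
ΔT = 3.81×10⁻³ / 1.170753952×10⁻⁵ = 325.431 K, so T = 17.3 + 325.431 = 342.731 °C

T = 342.7 °C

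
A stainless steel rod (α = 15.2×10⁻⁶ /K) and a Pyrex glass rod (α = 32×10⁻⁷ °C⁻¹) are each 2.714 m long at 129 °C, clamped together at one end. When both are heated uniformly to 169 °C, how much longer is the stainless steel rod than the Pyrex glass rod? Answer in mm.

1.30 mm

ΔT = 40 K
stainless steel: ΔL = 15.2×10⁻⁶ × 2.714 m × 40 = 1.6501×10⁻³ m = 1.6501 mm
Pyrex glass: ΔL = 32×10⁻⁷ × 2.714 m × 40 = 3.4739×10⁻⁴ m = 0.34739 mm
difference = 1.6501 − 0.34739 = 1.30271 mm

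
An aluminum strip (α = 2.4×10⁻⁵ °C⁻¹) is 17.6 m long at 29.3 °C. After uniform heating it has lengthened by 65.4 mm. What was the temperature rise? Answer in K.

ΔL = αL₀ΔT ⇒ ΔT = ΔL / (αL₀)
ΔT = 65.4×10⁻³ m / (2.4×10⁻⁵ × 17.6 m) = 154.83 K

ΔT = 155 K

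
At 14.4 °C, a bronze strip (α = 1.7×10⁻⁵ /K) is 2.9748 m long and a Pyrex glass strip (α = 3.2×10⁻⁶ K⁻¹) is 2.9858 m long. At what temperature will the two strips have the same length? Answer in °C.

T = 282.6 °C

Equal length when α₁L₁ΔT − α₂L₂ΔT = L₂ − L₁ = 1.10×10⁻² m
α₁L₁ = 5.05716×10⁻⁵, α₂L₂ = 9.55456×10⁻⁶ → Δ(αL) = 4.101704×10⁻⁵ m/K
ΔT = 1.10×10⁻² / 4.101704×10⁻⁵ = 268.181 K, so T = 14.4 + 268.181 = 282.581 °C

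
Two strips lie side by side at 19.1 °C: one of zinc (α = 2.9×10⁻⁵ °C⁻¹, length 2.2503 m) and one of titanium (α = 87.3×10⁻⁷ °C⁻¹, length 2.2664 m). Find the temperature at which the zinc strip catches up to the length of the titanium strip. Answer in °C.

L₁(1 + α₁ΔT) = L₂(1 + α₂ΔT) ⇒ ΔT = (L₂ − L₁)/(α₁L₁ − α₂L₂)
L₂ − L₁ = 2.2664 − 2.2503 = 1.61×10⁻² m
α₁L₁ − α₂L₂ = 2.9×10⁻⁵×2.2503 − 87.3×10⁻⁷×2.2664 = 4.5473028×10⁻⁵ m/K
ΔT = 1.61×10⁻² / 4.5473028×10⁻⁵ = 354.056 K
T = 19.1 + 354.056 = 373.156 °C

T = 373.2 °C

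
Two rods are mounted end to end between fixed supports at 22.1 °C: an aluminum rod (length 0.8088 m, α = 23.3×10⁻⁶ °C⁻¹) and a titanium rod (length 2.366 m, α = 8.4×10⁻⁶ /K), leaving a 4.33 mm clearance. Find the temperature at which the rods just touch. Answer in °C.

α₁L₁ = 1.884504×10⁻⁵ m/K, α₂L₂ = 1.98744×10⁻⁵ m/K → total 3.871944×10⁻⁵ m/K
ΔT = g/(α₁L₁+α₂L₂) = 4.33×10⁻³ / 3.871944×10⁻⁵ = 111.83 K
T = 22.1 + 111.83 = 133.93 °C

T = 134 °C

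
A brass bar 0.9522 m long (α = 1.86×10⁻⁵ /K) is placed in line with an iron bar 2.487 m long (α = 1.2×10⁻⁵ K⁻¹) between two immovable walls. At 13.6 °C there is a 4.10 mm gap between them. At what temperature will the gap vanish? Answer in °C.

Gap closes when ΔL₁ + ΔL₂ = 4.10 mm = 4.10×10⁻³ m
(α₁L₁ + α₂L₂)ΔT = g
α₁L₁ + α₂L₂ = 1.86×10⁻⁵×0.9522 + 1.2×10⁻⁵×2.487 = 4.755492×10⁻⁵ m/K
ΔT = 4.10×10⁻³ / 4.755492×10⁻⁵ = 86.216 K
T = 13.6 + 86.216 = 99.816 °C

T = 99.8 °C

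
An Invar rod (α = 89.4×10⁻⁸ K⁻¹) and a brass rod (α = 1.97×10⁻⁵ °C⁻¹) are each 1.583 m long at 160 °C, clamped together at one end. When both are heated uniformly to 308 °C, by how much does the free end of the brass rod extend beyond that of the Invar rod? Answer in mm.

ΔT = 148 K
Invar: ΔL = 89.4×10⁻⁸ × 1.583 m × 148 = 2.0945×10⁻⁴ m = 0.20945 mm
brass: ΔL = 1.97×10⁻⁵ × 1.583 m × 148 = 4.6154×10⁻³ m = 4.6154 mm
difference = 4.6154 − 0.20945 = 4.40595 mm

4.41 mm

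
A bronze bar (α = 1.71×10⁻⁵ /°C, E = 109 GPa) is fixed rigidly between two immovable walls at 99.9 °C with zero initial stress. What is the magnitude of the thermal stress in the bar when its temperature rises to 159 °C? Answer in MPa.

σ = 110 MPa

Fully constrained: the free strain ε = αΔT is blocked, so σ = Eε = EαΔT.
|ΔT| = 59.1 K
σ = 109×10⁹ × 1.71×10⁻⁵ × 59.1 = 1.10×10⁸ Pa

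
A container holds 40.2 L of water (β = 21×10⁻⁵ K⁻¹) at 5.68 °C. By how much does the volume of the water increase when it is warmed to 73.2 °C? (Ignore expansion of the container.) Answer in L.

|ΔT| = |73.2 − 5.68| = 67.52 K
ΔV = βV₀ΔT = (21×10⁻⁵)(40.2)(67.52) = 0.570 L

ΔV = 0.570 L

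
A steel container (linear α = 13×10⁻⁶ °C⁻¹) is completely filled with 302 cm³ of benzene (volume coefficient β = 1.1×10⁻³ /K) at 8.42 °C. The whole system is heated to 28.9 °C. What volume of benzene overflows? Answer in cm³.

The container also expands: β_container ≈ 3α = 3.9×10⁻⁵ /K
Net overflow = V₀(β_liq − 3α_cont)ΔT
β − 3α = 1.10×10⁻³ − 3.9×10⁻⁵ = 1.061×10⁻³ /K; ΔT = 20.48 K
ΔV = 302 × 1.061×10⁻³ × 20.48 = 6.56 cm³

6.56 cm³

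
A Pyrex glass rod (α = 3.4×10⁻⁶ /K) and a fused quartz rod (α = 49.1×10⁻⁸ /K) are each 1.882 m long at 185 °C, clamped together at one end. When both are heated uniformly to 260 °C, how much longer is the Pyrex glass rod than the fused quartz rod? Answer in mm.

0.411 mm

ΔT = 75 K
Pyrex glass: ΔL = 3.4×10⁻⁶ × 1.882 m × 75 = 4.7991×10⁻⁴ m = 0.47991 mm
fused quartz: ΔL = 49.1×10⁻⁸ × 1.882 m × 75 = 6.9305×10⁻⁵ m = 0.069305 mm
difference = 0.47991 − 0.069305 = 0.410605 mm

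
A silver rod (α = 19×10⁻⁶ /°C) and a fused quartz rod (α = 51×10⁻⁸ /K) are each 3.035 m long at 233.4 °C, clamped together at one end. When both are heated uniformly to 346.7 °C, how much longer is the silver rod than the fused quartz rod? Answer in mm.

6.36 mm

ΔT = 113.3 K
silver: ΔL = 19×10⁻⁶ × 3.035 m × 113.3 = 6.5334×10⁻³ m = 6.5334 mm
fused quartz: ΔL = 51×10⁻⁸ × 3.035 m × 113.3 = 1.7537×10⁻⁴ m = 0.17537 mm
difference = 6.5334 − 0.17537 = 6.35803 mm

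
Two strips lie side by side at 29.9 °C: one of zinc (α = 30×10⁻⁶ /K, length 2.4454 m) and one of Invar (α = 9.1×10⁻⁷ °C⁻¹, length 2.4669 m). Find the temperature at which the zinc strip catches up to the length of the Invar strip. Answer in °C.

L₁(1 + α₁ΔT) = L₂(1 + α₂ΔT) ⇒ ΔT = (L₂ − L₁)/(α₁L₁ − α₂L₂)
L₂ − L₁ = 2.4669 − 2.4454 = 2.15×10⁻² m
α₁L₁ − α₂L₂ = 30×10⁻⁶×2.4454 − 9.1×10⁻⁷×2.4669 = 7.1117121×10⁻⁵ m/K
ΔT = 2.15×10⁻² / 7.1117121×10⁻⁵ = 302.318 K
T = 29.9 + 302.318 = 332.218 °C

T = 332.2 °C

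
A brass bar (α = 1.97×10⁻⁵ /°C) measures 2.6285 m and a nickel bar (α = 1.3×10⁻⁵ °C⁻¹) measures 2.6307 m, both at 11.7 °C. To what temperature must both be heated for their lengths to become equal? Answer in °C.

Equal length when α₁L₁ΔT − α₂L₂ΔT = L₂ − L₁ = 2.20×10⁻³ m
α₁L₁ = 5.178145×10⁻⁵, α₂L₂ = 3.41991×10⁻⁵ → Δ(αL) = 1.758235×10⁻⁵ m/K
ΔT = 2.20×10⁻³ / 1.758235×10⁻⁵ = 125.125 K, so T = 11.7 + 125.125 = 136.825 °C

T = 136.8 °C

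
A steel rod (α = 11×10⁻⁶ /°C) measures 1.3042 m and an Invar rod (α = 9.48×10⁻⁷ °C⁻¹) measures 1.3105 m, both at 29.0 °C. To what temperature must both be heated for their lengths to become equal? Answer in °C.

T = 509.8 °C

Equal length when α₁L₁ΔT − α₂L₂ΔT = L₂ − L₁ = 6.30×10⁻³ m
α₁L₁ = 1.43462×10⁻⁵, α₂L₂ = 1.242354×10⁻⁶ → Δ(αL) = 1.3103846×10⁻⁵ m/K
ΔT = 6.30×10⁻³ / 1.3103846×10⁻⁵ = 480.775 K, so T = 29.0 + 480.775 = 509.775 °C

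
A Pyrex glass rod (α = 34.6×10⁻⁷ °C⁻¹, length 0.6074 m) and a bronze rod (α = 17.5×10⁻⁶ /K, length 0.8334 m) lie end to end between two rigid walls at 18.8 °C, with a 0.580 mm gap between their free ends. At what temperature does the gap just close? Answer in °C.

Gap closes when ΔL₁ + ΔL₂ = 0.580 mm = 5.80×10⁻⁴ m
(α₁L₁ + α₂L₂)ΔT = g
α₁L₁ + α₂L₂ = 34.6×10⁻⁷×0.6074 + 17.5×10⁻⁶×0.8334 = 1.6686104×10⁻⁵ m/K
ΔT = 5.80×10⁻⁴ / 1.6686104×10⁻⁵ = 34.759 K
T = 18.8 + 34.759 = 53.559 °C

T = 53.6 °C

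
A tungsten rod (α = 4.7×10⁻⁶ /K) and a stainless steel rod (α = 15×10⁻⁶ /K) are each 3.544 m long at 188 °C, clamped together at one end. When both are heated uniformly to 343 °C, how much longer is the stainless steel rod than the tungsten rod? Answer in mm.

5.66 mm

ΔT = 155 K
tungsten: ΔL = 4.7×10⁻⁶ × 3.544 m × 155 = 2.5818×10⁻³ m = 2.5818 mm
stainless steel: ΔL = 15×10⁻⁶ × 3.544 m × 155 = 8.2398×10⁻³ m = 8.2398 mm
difference = 8.2398 − 2.5818 = 5.6580 mm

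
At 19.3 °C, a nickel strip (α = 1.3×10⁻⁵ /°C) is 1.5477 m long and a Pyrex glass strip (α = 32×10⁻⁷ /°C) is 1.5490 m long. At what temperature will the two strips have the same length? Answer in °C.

T = 105.0 °C

Equal length when α₁L₁ΔT − α₂L₂ΔT = L₂ − L₁ = 1.30×10⁻³ m
α₁L₁ = 2.01201×10⁻⁵, α₂L₂ = 4.9568×10⁻⁶ → Δ(αL) = 1.51633×10⁻⁵ m/K
ΔT = 1.30×10⁻³ / 1.51633×10⁻⁵ = 85.733 K, so T = 19.3 + 85.733 = 105.033 °C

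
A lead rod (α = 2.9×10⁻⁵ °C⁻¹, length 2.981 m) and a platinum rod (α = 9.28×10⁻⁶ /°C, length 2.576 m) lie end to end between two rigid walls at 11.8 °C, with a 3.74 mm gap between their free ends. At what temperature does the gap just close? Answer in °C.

Gap closes when ΔL₁ + ΔL₂ = 3.74 mm = 3.74×10⁻³ m
(α₁L₁ + α₂L₂)ΔT = g
α₁L₁ + α₂L₂ = 2.9×10⁻⁵×2.981 + 9.28×10⁻⁶×2.576 = 1.1035428×10⁻⁴ m/K
ΔT = 3.74×10⁻³ / 1.1035428×10⁻⁴ = 33.891 K
T = 11.8 + 33.891 = 45.691 °C

T = 45.7 °C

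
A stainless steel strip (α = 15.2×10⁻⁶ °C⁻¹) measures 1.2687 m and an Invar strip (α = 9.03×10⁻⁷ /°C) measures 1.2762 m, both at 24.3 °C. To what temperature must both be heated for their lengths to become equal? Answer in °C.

T = 437.9 °C

Equal length when α₁L₁ΔT − α₂L₂ΔT = L₂ − L₁ = 7.50×10⁻³ m
α₁L₁ = 1.928424×10⁻⁵, α₂L₂ = 1.1524086×10⁻⁶ → Δ(αL) = 1.81318314×10⁻⁵ m/K
ΔT = 7.50×10⁻³ / 1.81318314×10⁻⁵ = 413.637 K, so T = 24.3 + 413.637 = 437.937 °C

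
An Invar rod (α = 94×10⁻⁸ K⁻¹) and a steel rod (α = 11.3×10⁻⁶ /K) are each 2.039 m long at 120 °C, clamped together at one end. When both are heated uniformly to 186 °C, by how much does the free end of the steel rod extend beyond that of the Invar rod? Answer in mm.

1.39 mm

ΔT = 66 K
Invar: ΔL = 94×10⁻⁸ × 2.039 m × 66 = 1.2650×10⁻⁴ m = 0.12650 mm
steel: ΔL = 11.3×10⁻⁶ × 2.039 m × 66 = 1.5207×10⁻³ m = 1.5207 mm
difference = 1.5207 − 0.12650 = 1.3942 mm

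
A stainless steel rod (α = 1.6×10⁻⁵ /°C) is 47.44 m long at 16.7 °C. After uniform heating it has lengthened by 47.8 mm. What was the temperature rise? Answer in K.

ΔT = 63.0 K

ΔL = αL₀ΔT ⇒ ΔT = ΔL / (αL₀)
ΔT = 47.8×10⁻³ m / (1.6×10⁻⁵ × 47.44 m) = 62.974 K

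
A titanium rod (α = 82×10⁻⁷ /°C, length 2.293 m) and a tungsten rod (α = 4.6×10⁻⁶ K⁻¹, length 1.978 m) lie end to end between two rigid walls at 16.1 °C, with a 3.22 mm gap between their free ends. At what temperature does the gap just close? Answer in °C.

T = 132 °C

α₁L₁ = 1.88026×10⁻⁵ m/K, α₂L₂ = 9.0988×10⁻⁶ m/K → total 2.79014×10⁻⁵ m/K
ΔT = g/(α₁L₁+α₂L₂) = 3.22×10⁻³ / 2.79014×10⁻⁵ = 115.41 K
T = 16.1 + 115.41 = 131.51 °C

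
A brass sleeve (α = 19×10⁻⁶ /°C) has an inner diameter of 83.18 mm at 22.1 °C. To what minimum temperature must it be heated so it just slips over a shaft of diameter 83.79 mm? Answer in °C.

Required Δd = 83.79 − 83.18 = 0.61 mm
Δd = αd₀ΔT ⇒ ΔT = Δd/(αd₀) = 0.61 / (19×10⁻⁶ × 83.18) = 385.97 K
T_min = 22.1 + 385.97 = 408.07 °C

T = 408 °C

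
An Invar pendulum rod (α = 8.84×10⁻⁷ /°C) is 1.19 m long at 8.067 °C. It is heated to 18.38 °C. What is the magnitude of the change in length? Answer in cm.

|ΔT| = |18.38 − 8.067| = 10.313 K
ΔL = αL₀ΔT = (8.84×10⁻⁷)(1.19)(10.313) = 1.08×10⁻⁵ m

ΔL = 0.00108 cm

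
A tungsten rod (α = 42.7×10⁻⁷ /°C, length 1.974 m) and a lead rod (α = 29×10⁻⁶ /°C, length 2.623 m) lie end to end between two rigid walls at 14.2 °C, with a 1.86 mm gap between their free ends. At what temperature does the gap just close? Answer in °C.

Gap closes when ΔL₁ + ΔL₂ = 1.86 mm = 1.86×10⁻³ m
(α₁L₁ + α₂L₂)ΔT = g
α₁L₁ + α₂L₂ = 42.7×10⁻⁷×1.974 + 29×10⁻⁶×2.623 = 8.449598×10⁻⁵ m/K
ΔT = 1.86×10⁻³ / 8.449598×10⁻⁵ = 22.013 K
T = 14.2 + 22.013 = 36.213 °C

T = 36.2 °C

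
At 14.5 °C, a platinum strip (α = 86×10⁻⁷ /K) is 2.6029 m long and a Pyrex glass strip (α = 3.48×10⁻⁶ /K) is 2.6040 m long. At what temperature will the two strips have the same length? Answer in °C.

L₁(1 + α₁ΔT) = L₂(1 + α₂ΔT) ⇒ ΔT = (L₂ − L₁)/(α₁L₁ − α₂L₂)
L₂ − L₁ = 2.6040 − 2.6029 = 1.10×10⁻³ m
α₁L₁ − α₂L₂ = 86×10⁻⁷×2.6029 − 3.48×10⁻⁶×2.6040 = 1.332302×10⁻⁵ m/K
ΔT = 1.10×10⁻³ / 1.332302×10⁻⁵ = 82.5639 K
T = 14.5 + 82.5639 = 97.0639 °C

T = 97.06 °C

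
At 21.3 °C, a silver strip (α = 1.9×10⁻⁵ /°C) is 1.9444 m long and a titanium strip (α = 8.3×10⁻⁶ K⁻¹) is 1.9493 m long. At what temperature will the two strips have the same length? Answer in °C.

Equal length when α₁L₁ΔT − α₂L₂ΔT = L₂ − L₁ = 4.90×10⁻³ m
α₁L₁ = 3.69436×10⁻⁵, α₂L₂ = 1.617919×10⁻⁵ → Δ(αL) = 2.076441×10⁻⁵ m/K
ΔT = 4.90×10⁻³ / 2.076441×10⁻⁵ = 235.981 K, so T = 21.3 + 235.981 = 257.281 °C

T = 257.3 °C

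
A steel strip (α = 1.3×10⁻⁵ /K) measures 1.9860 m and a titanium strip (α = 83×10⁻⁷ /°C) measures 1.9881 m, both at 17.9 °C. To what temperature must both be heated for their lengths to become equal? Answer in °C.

T = 243.3 °C

L₁(1 + α₁ΔT) = L₂(1 + α₂ΔT) ⇒ ΔT = (L₂ − L₁)/(α₁L₁ − α₂L₂)
L₂ − L₁ = 1.9881 − 1.9860 = 2.10×10⁻³ m
α₁L₁ − α₂L₂ = 1.3×10⁻⁵×1.9860 − 83×10⁻⁷×1.9881 = 9.31677×10⁻⁶ m/K
ΔT = 2.10×10⁻³ / 9.31677×10⁻⁶ = 225.400 K
T = 17.9 + 225.400 = 243.300 °C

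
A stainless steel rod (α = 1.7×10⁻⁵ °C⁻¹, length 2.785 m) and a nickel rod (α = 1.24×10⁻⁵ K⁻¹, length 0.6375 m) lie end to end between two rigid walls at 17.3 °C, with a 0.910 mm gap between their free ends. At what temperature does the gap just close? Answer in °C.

T = 33.8 °C

Gap closes when ΔL₁ + ΔL₂ = 0.910 mm = 9.10×10⁻⁴ m
(α₁L₁ + α₂L₂)ΔT = g
α₁L₁ + α₂L₂ = 1.7×10⁻⁵×2.785 + 1.24×10⁻⁵×0.6375 = 5.525×10⁻⁵ m/K
ΔT = 9.10×10⁻⁴ / 5.525×10⁻⁵ = 16.471 K
T = 17.3 + 16.471 = 33.771 °C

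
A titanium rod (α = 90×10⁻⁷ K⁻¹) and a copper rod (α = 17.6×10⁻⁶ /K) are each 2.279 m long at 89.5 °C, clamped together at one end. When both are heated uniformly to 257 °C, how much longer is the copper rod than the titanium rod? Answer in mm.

ΔT = 167.5 K
titanium: ΔL = 90×10⁻⁷ × 2.279 m × 167.5 = 3.4356×10⁻³ m = 3.4356 mm
copper: ΔL = 17.6×10⁻⁶ × 2.279 m × 167.5 = 6.7185×10⁻³ m = 6.7185 mm
difference = 6.7185 − 3.4356 = 3.2829 mm

3.28 mm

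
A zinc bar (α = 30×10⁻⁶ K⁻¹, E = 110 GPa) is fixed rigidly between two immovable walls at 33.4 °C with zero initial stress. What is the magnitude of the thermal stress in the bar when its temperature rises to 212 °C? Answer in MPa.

Fully constrained: the free strain ε = αΔT is blocked, so σ = Eε = EαΔT.
|ΔT| = 178.6 K
σ = 110×10⁹ × 30×10⁻⁶ × 178.6 = 5.89×10⁸ Pa

σ = 589 MPa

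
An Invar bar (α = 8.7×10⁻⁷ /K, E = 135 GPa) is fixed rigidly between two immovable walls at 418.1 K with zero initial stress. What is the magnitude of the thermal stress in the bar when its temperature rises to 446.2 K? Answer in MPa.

σ = 3.30 MPa

Fully constrained: the free strain ε = αΔT is blocked, so σ = Eε = EαΔT.
|ΔT| = 28.1 K
σ = 135×10⁹ × 8.7×10⁻⁷ × 28.1 = 3.30×10⁶ Pa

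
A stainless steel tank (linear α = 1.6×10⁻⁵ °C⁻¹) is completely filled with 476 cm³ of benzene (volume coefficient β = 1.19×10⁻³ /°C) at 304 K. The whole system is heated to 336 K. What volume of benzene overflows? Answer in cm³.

17.4 cm³

The tank also expands: β_container ≈ 3α = 4.8×10⁻⁵ /K
Net overflow = V₀(β_liq − 3α_cont)ΔT
β − 3α = 1.19×10⁻³ − 4.8×10⁻⁵ = 1.142×10⁻³ /K; ΔT = 32 K
ΔV = 476 × 1.142×10⁻³ × 32 = 17.4 cm³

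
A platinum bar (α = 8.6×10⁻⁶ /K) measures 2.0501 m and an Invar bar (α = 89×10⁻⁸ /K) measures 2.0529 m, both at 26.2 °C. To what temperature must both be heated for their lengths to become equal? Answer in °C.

Equal length when α₁L₁ΔT − α₂L₂ΔT = L₂ − L₁ = 2.80×10⁻³ m
α₁L₁ = 1.763086×10⁻⁵, α₂L₂ = 1.827081×10⁻⁶ → Δ(αL) = 1.5803779×10⁻⁵ m/K
ΔT = 2.80×10⁻³ / 1.5803779×10⁻⁵ = 177.173 K, so T = 26.2 + 177.173 = 203.373 °C

T = 203.4 °C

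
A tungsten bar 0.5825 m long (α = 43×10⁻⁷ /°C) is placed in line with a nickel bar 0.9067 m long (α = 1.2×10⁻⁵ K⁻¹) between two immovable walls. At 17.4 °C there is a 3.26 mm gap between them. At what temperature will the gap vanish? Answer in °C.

Gap closes when ΔL₁ + ΔL₂ = 3.26 mm = 3.26×10⁻³ m
(α₁L₁ + α₂L₂)ΔT = g
α₁L₁ + α₂L₂ = 43×10⁻⁷×0.5825 + 1.2×10⁻⁵×0.9067 = 1.338515×10⁻⁵ m/K
ΔT = 3.26×10⁻³ / 1.338515×10⁻⁵ = 243.55 K
T = 17.4 + 243.55 = 260.95 °C

T = 261 °C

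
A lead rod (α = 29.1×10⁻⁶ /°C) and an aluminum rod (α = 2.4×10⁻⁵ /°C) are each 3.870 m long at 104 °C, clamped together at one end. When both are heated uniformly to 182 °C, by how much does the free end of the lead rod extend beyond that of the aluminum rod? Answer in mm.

1.54 mm

ΔT = 78 K
lead: ΔL = 29.1×10⁻⁶ × 3.870 m × 78 = 8.7841×10⁻³ m = 8.7841 mm
aluminum: ΔL = 2.4×10⁻⁵ × 3.870 m × 78 = 7.2446×10⁻³ m = 7.2446 mm
difference = 8.7841 − 7.2446 = 1.5395 mm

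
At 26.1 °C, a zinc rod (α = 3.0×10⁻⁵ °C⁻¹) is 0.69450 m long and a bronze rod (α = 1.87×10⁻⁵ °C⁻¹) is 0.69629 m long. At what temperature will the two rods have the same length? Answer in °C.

Equal length when α₁L₁ΔT − α₂L₂ΔT = L₂ − L₁ = 1.79×10⁻³ m
α₁L₁ = 2.0835×10⁻⁵, α₂L₂ = 1.3020623×10⁻⁵ → Δ(αL) = 7.814377×10⁻⁶ m/K
ΔT = 1.79×10⁻³ / 7.814377×10⁻⁶ = 229.065 K, so T = 26.1 + 229.065 = 255.165 °C

T = 255.2 °C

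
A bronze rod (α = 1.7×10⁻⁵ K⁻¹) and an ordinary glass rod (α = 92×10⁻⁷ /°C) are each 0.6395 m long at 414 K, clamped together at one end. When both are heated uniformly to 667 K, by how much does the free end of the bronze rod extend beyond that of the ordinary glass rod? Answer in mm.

ΔT = 253 K
bronze: ΔL = 1.7×10⁻⁵ × 0.6395 m × 253 = 2.7505×10⁻³ m = 2.7505 mm
ordinary glass: ΔL = 92×10⁻⁷ × 0.6395 m × 253 = 1.4885×10⁻³ m = 1.4885 mm
difference = 2.7505 − 1.4885 = 1.2620 mm

1.26 mm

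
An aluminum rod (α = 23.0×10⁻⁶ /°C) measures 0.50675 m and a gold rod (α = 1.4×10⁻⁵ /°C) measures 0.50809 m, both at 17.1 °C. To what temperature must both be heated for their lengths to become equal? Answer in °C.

L₁(1 + α₁ΔT) = L₂(1 + α₂ΔT) ⇒ ΔT = (L₂ − L₁)/(α₁L₁ − α₂L₂)
L₂ − L₁ = 0.50809 − 0.50675 = 1.34×10⁻³ m
α₁L₁ − α₂L₂ = 23.0×10⁻⁶×0.50675 − 1.4×10⁻⁵×0.50809 = 4.54199×10⁻⁶ m/K
ΔT = 1.34×10⁻³ / 4.54199×10⁻⁶ = 295.025 K
T = 17.1 + 295.025 = 312.125 °C

T = 312.1 °C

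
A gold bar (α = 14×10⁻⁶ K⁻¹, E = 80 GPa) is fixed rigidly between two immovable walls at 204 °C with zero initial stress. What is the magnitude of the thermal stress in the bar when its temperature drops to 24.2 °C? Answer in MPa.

σ = 201 MPa

Fully constrained: the free strain ε = αΔT is blocked, so σ = Eε = EαΔT.
|ΔT| = 179.8 K
σ = 80.0×10⁹ × 14×10⁻⁶ × 179.8 = 2.01×10⁸ Pa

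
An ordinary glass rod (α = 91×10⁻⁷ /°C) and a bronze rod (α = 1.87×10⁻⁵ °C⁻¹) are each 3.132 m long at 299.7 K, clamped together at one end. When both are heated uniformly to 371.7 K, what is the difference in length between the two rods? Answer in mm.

ΔT = 72.0 K
ordinary glass: ΔL = 91×10⁻⁷ × 3.132 m × 72.0 = 2.0521×10⁻³ m = 2.0521 mm
bronze: ΔL = 1.87×10⁻⁵ × 3.132 m × 72.0 = 4.2169×10⁻³ m = 4.2169 mm
difference = 4.2169 − 2.0521 = 2.1648 mm

2.16 mm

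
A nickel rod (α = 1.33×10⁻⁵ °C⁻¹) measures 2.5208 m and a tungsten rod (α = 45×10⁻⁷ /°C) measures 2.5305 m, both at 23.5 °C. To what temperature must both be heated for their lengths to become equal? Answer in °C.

Equal length when α₁L₁ΔT − α₂L₂ΔT = L₂ − L₁ = 9.70×10⁻³ m
α₁L₁ = 3.352664×10⁻⁵, α₂L₂ = 1.138725×10⁻⁵ → Δ(αL) = 2.213939×10⁻⁵ m/K
ΔT = 9.70×10⁻³ / 2.213939×10⁻⁵ = 438.133 K, so T = 23.5 + 438.133 = 461.633 °C

T = 461.6 °C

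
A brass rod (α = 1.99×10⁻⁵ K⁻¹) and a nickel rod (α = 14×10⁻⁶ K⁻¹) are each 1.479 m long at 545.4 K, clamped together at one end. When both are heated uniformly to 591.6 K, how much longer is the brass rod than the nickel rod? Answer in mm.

ΔT = 46.2 K
brass: ΔL = 1.99×10⁻⁵ × 1.479 m × 46.2 = 1.3598×10⁻³ m = 1.3598 mm
nickel: ΔL = 14×10⁻⁶ × 1.479 m × 46.2 = 9.5662×10⁻⁴ m = 0.95662 mm
difference = 1.3598 − 0.95662 = 0.40318 mm

0.403 mm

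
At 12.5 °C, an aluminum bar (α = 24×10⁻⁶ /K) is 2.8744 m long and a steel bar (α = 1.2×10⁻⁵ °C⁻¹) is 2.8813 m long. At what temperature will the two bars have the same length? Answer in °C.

L₁(1 + α₁ΔT) = L₂(1 + α₂ΔT) ⇒ ΔT = (L₂ − L₁)/(α₁L₁ − α₂L₂)
L₂ − L₁ = 2.8813 − 2.8744 = 6.90×10⁻³ m
α₁L₁ − α₂L₂ = 24×10⁻⁶×2.8744 − 1.2×10⁻⁵×2.8813 = 3.441×10⁻⁵ m/K
ΔT = 6.90×10⁻³ / 3.441×10⁻⁵ = 200.523 K
T = 12.5 + 200.523 = 213.023 °C

T = 213.0 °C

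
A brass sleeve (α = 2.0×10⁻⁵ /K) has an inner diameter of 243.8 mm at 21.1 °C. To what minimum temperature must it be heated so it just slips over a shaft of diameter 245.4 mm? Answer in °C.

Required Δd = 245.4 − 243.8 = 1.6 mm
Δd = αd₀ΔT ⇒ ΔT = Δd/(αd₀) = 1.6 / (2.0×10⁻⁵ × 243.8) = 328.14 K
T_min = 21.1 + 328.14 = 349.24 °C

T = 349 °C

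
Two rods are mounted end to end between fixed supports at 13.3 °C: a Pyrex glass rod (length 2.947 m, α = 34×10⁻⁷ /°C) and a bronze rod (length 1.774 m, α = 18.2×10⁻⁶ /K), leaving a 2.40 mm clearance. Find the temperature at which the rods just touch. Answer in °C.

T = 70.0 °C

Gap closes when ΔL₁ + ΔL₂ = 2.40 mm = 2.40×10⁻³ m
(α₁L₁ + α₂L₂)ΔT = g
α₁L₁ + α₂L₂ = 34×10⁻⁷×2.947 + 18.2×10⁻⁶×1.774 = 4.23066×10⁻⁵ m/K
ΔT = 2.40×10⁻³ / 4.23066×10⁻⁵ = 56.729 K
T = 13.3 + 56.729 = 70.029 °C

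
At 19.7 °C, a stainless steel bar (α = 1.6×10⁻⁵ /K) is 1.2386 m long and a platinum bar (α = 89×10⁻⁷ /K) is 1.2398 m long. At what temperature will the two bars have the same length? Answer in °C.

T = 156.3 °C

Equal length when α₁L₁ΔT − α₂L₂ΔT = L₂ − L₁ = 1.20×10⁻³ m
α₁L₁ = 1.98176×10⁻⁵, α₂L₂ = 1.103422×10⁻⁵ → Δ(αL) = 8.78338×10⁻⁶ m/K
ΔT = 1.20×10⁻³ / 8.78338×10⁻⁶ = 136.622 K, so T = 19.7 + 136.622 = 156.322 °C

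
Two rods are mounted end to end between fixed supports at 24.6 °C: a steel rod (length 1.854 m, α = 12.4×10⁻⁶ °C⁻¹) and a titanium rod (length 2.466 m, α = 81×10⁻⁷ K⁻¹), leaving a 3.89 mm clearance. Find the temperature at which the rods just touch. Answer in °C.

Gap closes when ΔL₁ + ΔL₂ = 3.89 mm = 3.89×10⁻³ m
(α₁L₁ + α₂L₂)ΔT = g
α₁L₁ + α₂L₂ = 12.4×10⁻⁶×1.854 + 81×10⁻⁷×2.466 = 4.29642×10⁻⁵ m/K
ΔT = 3.89×10⁻³ / 4.29642×10⁻⁵ = 90.54 K
T = 24.6 + 90.54 = 115.14 °C

T = 115 °C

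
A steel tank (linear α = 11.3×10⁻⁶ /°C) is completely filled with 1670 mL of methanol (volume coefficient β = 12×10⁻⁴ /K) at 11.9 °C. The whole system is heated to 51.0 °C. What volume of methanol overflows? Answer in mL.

76.1 mL

The tank also expands: β_container ≈ 3α = 3.39×10⁻⁵ /K
Net overflow = V₀(β_liq − 3α_cont)ΔT
β − 3α = 1.20×10⁻³ − 3.39×10⁻⁵ = 1.1661×10⁻³ /K; ΔT = 39.1 K
ΔV = 1670 × 1.1661×10⁻³ × 39.1 = 76.1 mL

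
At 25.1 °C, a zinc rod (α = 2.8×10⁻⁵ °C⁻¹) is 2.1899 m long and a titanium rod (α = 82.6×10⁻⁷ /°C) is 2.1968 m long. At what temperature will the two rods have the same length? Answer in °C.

T = 184.9 °C

L₁(1 + α₁ΔT) = L₂(1 + α₂ΔT) ⇒ ΔT = (L₂ − L₁)/(α₁L₁ − α₂L₂)
L₂ − L₁ = 2.1968 − 2.1899 = 6.90×10⁻³ m
α₁L₁ − α₂L₂ = 2.8×10⁻⁵×2.1899 − 82.6×10⁻⁷×2.1968 = 4.3171632×10⁻⁵ m/K
ΔT = 6.90×10⁻³ / 4.3171632×10⁻⁵ = 159.827 K
T = 25.1 + 159.827 = 184.927 °C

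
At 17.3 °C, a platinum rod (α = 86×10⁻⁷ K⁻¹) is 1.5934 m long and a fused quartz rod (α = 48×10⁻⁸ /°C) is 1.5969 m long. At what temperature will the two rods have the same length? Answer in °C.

T = 287.8 °C

Equal length when α₁L₁ΔT − α₂L₂ΔT = L₂ − L₁ = 3.50×10⁻³ m
α₁L₁ = 1.370324×10⁻⁵, α₂L₂ = 7.66512×10⁻⁷ → Δ(αL) = 1.2936728×10⁻⁵ m/K
ΔT = 3.50×10⁻³ / 1.2936728×10⁻⁵ = 270.548 K, so T = 17.3 + 270.548 = 287.848 °C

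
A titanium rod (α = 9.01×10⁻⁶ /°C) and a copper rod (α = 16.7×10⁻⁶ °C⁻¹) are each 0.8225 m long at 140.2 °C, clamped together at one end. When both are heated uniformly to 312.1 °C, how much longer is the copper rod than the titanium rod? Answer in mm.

ΔT = 171.9 K
titanium: ΔL = 9.01×10⁻⁶ × 0.8225 m × 171.9 = 1.2739×10⁻³ m = 1.2739 mm
copper: ΔL = 16.7×10⁻⁶ × 0.8225 m × 171.9 = 2.3612×10⁻³ m = 2.3612 mm
difference = 2.3612 − 1.2739 = 1.0873 mm

1.09 mm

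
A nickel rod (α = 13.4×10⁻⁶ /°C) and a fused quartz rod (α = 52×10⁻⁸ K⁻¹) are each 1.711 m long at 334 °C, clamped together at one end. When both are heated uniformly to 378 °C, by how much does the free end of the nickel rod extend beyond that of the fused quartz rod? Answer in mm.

0.970 mm

ΔT = 44 K
nickel: ΔL = 13.4×10⁻⁶ × 1.711 m × 44 = 1.0088×10⁻³ m = 1.0088 mm
fused quartz: ΔL = 52×10⁻⁸ × 1.711 m × 44 = 3.9148×10⁻⁵ m = 0.039148 mm
difference = 1.0088 − 0.039148 = 0.969652 mm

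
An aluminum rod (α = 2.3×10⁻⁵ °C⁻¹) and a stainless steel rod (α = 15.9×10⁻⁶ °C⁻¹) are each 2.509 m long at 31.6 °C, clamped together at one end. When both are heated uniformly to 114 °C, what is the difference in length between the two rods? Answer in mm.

1.47 mm

ΔT = 82.4 K
aluminum: ΔL = 2.3×10⁻⁵ × 2.509 m × 82.4 = 4.7551×10⁻³ m = 4.7551 mm
stainless steel: ΔL = 15.9×10⁻⁶ × 2.509 m × 82.4 = 3.2872×10⁻³ m = 3.2872 mm
difference = 4.7551 − 3.2872 = 1.4679 mm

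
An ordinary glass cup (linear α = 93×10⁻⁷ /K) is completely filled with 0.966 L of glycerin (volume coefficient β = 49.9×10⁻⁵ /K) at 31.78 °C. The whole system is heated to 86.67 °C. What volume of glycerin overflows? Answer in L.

0.0250 L

The cup also expands: β_container ≈ 3α = 2.79×10⁻⁵ /K
Net overflow = V₀(β_liq − 3α_cont)ΔT
β − 3α = 4.99×10⁻⁴ − 2.79×10⁻⁵ = 4.711×10⁻⁴ /K; ΔT = 54.89 K
ΔV = 0.966 × 4.711×10⁻⁴ × 54.89 = 0.0250 L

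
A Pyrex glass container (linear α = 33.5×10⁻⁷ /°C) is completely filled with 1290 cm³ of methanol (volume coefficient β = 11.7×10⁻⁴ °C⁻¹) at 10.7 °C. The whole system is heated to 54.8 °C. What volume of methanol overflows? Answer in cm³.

66.0 cm³

The container also expands: β_container ≈ 3α = 1.005×10⁻⁵ /K
Net overflow = V₀(β_liq − 3α_cont)ΔT
β − 3α = 1.17×10⁻³ − 1.005×10⁻⁵ = 1.15995×10⁻³ /K; ΔT = 44.1 K
ΔV = 1290 × 1.15995×10⁻³ × 44.1 = 66.0 cm³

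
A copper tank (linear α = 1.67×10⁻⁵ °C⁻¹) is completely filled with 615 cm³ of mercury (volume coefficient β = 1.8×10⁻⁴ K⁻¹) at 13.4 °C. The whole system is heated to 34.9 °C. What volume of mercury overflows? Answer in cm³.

1.72 cm³

The tank also expands: β_container ≈ 3α = 5.01×10⁻⁵ /K
Net overflow = V₀(β_liq − 3α_cont)ΔT
β − 3α = 1.80×10⁻⁴ − 5.01×10⁻⁵ = 1.299×10⁻⁴ /K; ΔT = 21.5 K
ΔV = 615 × 1.299×10⁻⁴ × 21.5 = 1.72 cm³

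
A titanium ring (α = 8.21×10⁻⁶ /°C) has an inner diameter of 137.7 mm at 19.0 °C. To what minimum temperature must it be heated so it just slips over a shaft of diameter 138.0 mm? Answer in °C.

T = 284 °C

Required Δd = 138.0 − 137.7 = 0.3 mm
Δd = αd₀ΔT ⇒ ΔT = Δd/(αd₀) = 0.3 / (8.21×10⁻⁶ × 137.7) = 265.37 K
T_min = 19.0 + 265.37 = 284.37 °C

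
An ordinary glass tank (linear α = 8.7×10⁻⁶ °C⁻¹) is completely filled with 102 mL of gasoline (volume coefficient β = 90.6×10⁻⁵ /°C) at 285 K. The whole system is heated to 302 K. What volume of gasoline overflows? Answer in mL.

1.53 mL

The tank also expands: β_container ≈ 3α = 2.61×10⁻⁵ /K
Net overflow = V₀(β_liq − 3α_cont)ΔT
β − 3α = 9.06×10⁻⁴ − 2.61×10⁻⁵ = 8.799×10⁻⁴ /K; ΔT = 17 K
ΔV = 102 × 8.799×10⁻⁴ × 17 = 1.53 mL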